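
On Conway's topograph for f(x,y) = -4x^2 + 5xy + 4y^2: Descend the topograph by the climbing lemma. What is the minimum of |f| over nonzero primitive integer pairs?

river: ρ → (4,3,-5)
river: ρ → (-5,7,2)
river: ρ → (2,9,-1)
river: ρ → (-1,9,2)
river: ρ → (2,7,-5)
river: ρ → (-5,3,4)
river: ρ → (4,5,-4)
river: ρ → (-4,3,5)
river: ρ → (5,7,-2)
river: ρ → (-2,9,1)
river: ρ → (1,9,-2)
river: ρ → (-2,7,5)
river: ρ → (5,3,-4)
river: ρ → (-4,5,4)
closes: descent 0, river 14
min |a| on river = 1

1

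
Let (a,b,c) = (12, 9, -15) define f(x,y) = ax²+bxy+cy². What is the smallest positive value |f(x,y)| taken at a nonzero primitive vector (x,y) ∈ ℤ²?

river: ρ → (-15,21,6)
river: ρ → (6,27,-3)
river: ρ → (-3,27,6)
river: ρ → (6,21,-15)
river: ρ → (-15,9,12)
river: ρ → (12,15,-12)
river: ρ → (-12,9,15)
river: ρ → (15,21,-6)
river: ρ → (-6,27,3)
river: ρ → (3,27,-6)
river: ρ → (-6,21,15)
river: ρ → (15,9,-12)
river: ρ → (-12,15,12)
river: ρ → (12,9,-15)
closes: descent 0, river 14
min |a| on river = 3

3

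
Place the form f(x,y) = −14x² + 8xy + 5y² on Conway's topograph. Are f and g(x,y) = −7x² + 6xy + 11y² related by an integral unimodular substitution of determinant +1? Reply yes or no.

D₁ = 344, D₂ = 344
river cycle of f (length 10): (5, 12, -10), (-10, 8, 7), (7, 6, -11), (-11, 16, 2), (2, 16, -11), (-11, 6, 7), (7, 8, -10), (-10, 12, 5), (5, 18, -1), (-1, 18, 5)
river cycle of g (length 10): (11, 16, -2), (-2, 16, 11), (11, 6, -7), (-7, 8, 10), (10, 12, -5), (-5, 18, 1), (1, 18, -5), (-5, 12, 10), (10, 8, -7), (-7, 6, 11)
cycles differ ⇒ inequivalent

no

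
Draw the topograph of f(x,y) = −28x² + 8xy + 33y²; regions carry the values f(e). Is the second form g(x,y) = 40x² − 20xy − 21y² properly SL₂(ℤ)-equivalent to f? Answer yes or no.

D₁ = 3760, D₂ = 3760
river cycle of f (length 8): (33, 58, -3), (-3, 56, 52), (52, 48, -7), (-7, 50, 45), (45, 40, -12), (-12, 56, 13), (13, 48, -28), (-28, 8, 33)
river cycle of g (length 8): (-21, 20, 40), (40, 60, -1), (-1, 60, 40), (40, 20, -21), (-21, 22, 39), (39, 56, -4), (-4, 56, 39), (39, 22, -21)
cycles differ ⇒ inequivalent

no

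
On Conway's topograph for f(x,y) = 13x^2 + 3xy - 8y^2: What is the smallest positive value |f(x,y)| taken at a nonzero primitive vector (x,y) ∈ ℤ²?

descent: ρ → (-8,13,8)  [lands on river]
river: ρ → (8,19,-2)
river: ρ → (-2,17,17)
river: ρ → (17,17,-2)
river: ρ → (-2,19,8)
river: ρ → (8,13,-8)
river: ρ → (-8,19,2)
river: ρ → (2,17,-17)
river: ρ → (-17,17,2)
river: ρ → (2,19,-8)
closes: descent 1, river 10
min |a| on river = 2

2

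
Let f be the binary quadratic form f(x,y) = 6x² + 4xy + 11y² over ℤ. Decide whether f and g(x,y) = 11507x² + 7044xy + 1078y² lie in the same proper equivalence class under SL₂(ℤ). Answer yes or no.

D₁ = -248, D₂ = -248
f: reduced (well bottom): (6,4,11) with a≤c, −a<b≤a
g: flip: (11507,7044,1078)→(1078,-7044,11507)
g: translate: b→-576 (≡-7044 mod 2156), so (1078,-7044,11507)→(1078,-576,77)
g: flip: (1078,-576,77)→(77,576,1078)
g: translate: b→-40 (≡576 mod 154), so (77,576,1078)→(77,-40,6)
g: flip: (77,-40,6)→(6,40,77)
g: translate: b→4 (≡40 mod 12), so (6,40,77)→(6,4,11)
g: reduced (well bottom): (6,4,11) with a≤c, −a<b≤a
reduced forms (6, 4, 11) vs (6, 4, 11) ⇒ equivalent

yes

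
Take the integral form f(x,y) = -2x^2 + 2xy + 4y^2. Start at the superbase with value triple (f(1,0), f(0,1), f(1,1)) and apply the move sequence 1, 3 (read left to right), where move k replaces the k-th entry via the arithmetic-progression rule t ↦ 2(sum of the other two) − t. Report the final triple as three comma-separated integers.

start (-2,4,4) = (f(1,0),f(0,1),f(1,1))
replace slot 1: 2·(4+4) − (-2) = 18 → (18,4,4)
replace slot 3: 2·(18+4) − 4 = 40 → (18,4,40)

18,4,40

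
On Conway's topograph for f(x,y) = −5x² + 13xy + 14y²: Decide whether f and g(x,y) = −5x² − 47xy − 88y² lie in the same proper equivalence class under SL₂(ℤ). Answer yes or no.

D₁ = 449, D₂ = 449
river cycle of f (length 38): (14, 15, -4), (-4, 17, 10), (10, 3, -11), (-11, 19, 2), (2, 21, -1), (-1, 21, 2), (2, 19, -11), (-11, 3, 10), (10, 17, -4), (-4, 15, 14), … (28 more)
river cycle of g (length 38): (-5, 13, 14), (14, 15, -4), (-4, 17, 10), (10, 3, -11), (-11, 19, 2), (2, 21, -1), (-1, 21, 2), (2, 19, -11), (-11, 3, 10), (10, 17, -4), … (28 more)
cycles coincide ⇒ equivalent

yes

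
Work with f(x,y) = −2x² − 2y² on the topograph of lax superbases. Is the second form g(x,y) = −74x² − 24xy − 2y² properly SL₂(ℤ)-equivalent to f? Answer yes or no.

D₁ = -16, D₂ = -16
f is negative-definite; reduce −f:
−f: reduced (well bottom): (2,0,2) with a≤c, −a<b≤a
flip sign back: reduced form of f is (-2,0,-2)
g is negative-definite; reduce −g:
−g: flip: (74,24,2)→(2,-24,74)
−g: translate: b→0 (≡-24 mod 4), so (2,-24,74)→(2,0,2)
−g: reduced (well bottom): (2,0,2) with a≤c, −a<b≤a
flip sign back: reduced form of g is (-2,0,-2)
reduced forms (-2, 0, -2) vs (-2, 0, -2) ⇒ equivalent

yes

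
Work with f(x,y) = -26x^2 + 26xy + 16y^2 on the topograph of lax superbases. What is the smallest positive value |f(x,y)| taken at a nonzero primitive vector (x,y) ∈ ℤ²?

river: ρ → (16,38,-14)
river: ρ → (-14,46,4)
river: ρ → (4,42,-36)
river: ρ → (-36,30,10)
river: ρ → (10,30,-36)
river: ρ → (-36,42,4)
river: ρ → (4,46,-14)
river: ρ → (-14,38,16)
river: ρ → (16,26,-26)
river: ρ → (-26,26,16)
closes: descent 0, river 10
min |a| on river = 4

4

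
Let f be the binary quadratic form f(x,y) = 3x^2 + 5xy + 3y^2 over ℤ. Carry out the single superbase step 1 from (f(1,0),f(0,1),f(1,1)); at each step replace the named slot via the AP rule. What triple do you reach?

start (3,3,11) = (f(1,0),f(0,1),f(1,1))
replace slot 1: 2·(3+11) − 3 = 25 → (25,3,11)

25,3,11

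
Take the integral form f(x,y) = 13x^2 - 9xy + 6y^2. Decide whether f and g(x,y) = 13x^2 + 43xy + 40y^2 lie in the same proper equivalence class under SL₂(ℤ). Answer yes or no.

D₁ = -231, D₂ = -231
f: flip: (13,-9,6)→(6,9,13)
f: translate: b→-3 (≡9 mod 12), so (6,9,13)→(6,-3,10)
f: reduced (well bottom): (6,-3,10) with a≤c, −a<b≤a
g: translate: b→-9 (≡43 mod 26), so (13,43,40)→(13,-9,6)
g: flip: (13,-9,6)→(6,9,13)
g: translate: b→-3 (≡9 mod 12), so (6,9,13)→(6,-3,10)
g: reduced (well bottom): (6,-3,10) with a≤c, −a<b≤a
reduced forms (6, -3, 10) vs (6, -3, 10) ⇒ equivalent

yes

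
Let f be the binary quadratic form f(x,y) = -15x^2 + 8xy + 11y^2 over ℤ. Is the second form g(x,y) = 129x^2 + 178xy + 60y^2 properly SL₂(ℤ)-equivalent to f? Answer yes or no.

D₁ = 724, D₂ = 724
river cycle of f (length 42): (11, 14, -12), (-12, 10, 13), (13, 16, -9), (-9, 20, 9), (9, 16, -13), (-13, 10, 12), (12, 14, -11), (-11, 8, 15), (15, 22, -4), (-4, 26, 3), … (32 more)
river cycle of g (length 42): (11, 14, -12), (-12, 10, 13), (13, 16, -9), (-9, 20, 9), (9, 16, -13), (-13, 10, 12), (12, 14, -11), (-11, 8, 15), (15, 22, -4), (-4, 26, 3), … (32 more)
cycles coincide ⇒ equivalent

yes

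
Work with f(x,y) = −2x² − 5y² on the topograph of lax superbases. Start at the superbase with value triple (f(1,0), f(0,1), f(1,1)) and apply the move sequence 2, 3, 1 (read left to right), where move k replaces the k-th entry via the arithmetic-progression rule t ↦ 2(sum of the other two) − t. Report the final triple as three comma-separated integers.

start (-2,-5,-7) = (f(1,0),f(0,1),f(1,1))
replace slot 2: 2·((-2)+(-7)) − (-5) = -13 → (-2,-13,-7)
replace slot 3: 2·((-2)+(-13)) − (-7) = -23 → (-2,-13,-23)
replace slot 1: 2·((-13)+(-23)) − (-2) = -70 → (-70,-13,-23)

-70,-13,-23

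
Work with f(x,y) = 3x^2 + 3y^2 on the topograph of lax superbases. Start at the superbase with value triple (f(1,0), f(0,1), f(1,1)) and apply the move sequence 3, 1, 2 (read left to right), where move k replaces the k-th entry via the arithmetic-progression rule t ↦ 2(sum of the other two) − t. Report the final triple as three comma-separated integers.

start (3,3,6) = (f(1,0),f(0,1),f(1,1))
replace slot 3: 2·(3+3) − 6 = 6 → (3,3,6)
replace slot 1: 2·(3+6) − 3 = 15 → (15,3,6)
replace slot 2: 2·(15+6) − 3 = 39 → (15,39,6)

15,39,6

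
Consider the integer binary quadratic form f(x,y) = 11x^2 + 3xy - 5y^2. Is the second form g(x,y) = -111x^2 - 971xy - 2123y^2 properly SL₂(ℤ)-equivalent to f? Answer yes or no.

D₁ = 229, D₂ = 229
river cycle of f (length 6): (-5, 7, 9), (9, 11, -3), (-3, 13, 5), (5, 7, -9), (-9, 11, 3), (3, 13, -5)
river cycle of g (length 6): (3, 13, -5), (-5, 7, 9), (9, 11, -3), (-3, 13, 5), (5, 7, -9), (-9, 11, 3)
cycles coincide ⇒ equivalent

yes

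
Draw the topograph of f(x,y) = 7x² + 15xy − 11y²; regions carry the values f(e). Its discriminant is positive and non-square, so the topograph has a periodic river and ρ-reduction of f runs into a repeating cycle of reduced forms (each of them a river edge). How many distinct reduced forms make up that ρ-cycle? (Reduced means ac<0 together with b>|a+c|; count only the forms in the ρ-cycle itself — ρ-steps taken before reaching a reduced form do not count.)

D = 533, ⌊√D⌋ = 23
river: ρ → (-11,7,11)
river: ρ → (11,15,-7)
river: ρ → (-7,13,13)
river: ρ → (13,13,-7)
river: ρ → (-7,15,11)
river: ρ → (11,7,-11)
river: ρ → (-11,15,7)
river: ρ → (7,13,-13)
river: ρ → (-13,13,7)
river: ρ → (7,15,-11)
ρ-cycle length = 10 (tail of 0 descent steps not counted)

10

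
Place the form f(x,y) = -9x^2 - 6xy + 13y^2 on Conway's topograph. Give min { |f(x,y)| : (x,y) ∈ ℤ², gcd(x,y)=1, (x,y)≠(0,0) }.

descent: ρ → (13,6,-9)  [lands on river]
river: ρ → (-9,12,10)
river: ρ → (10,8,-11)
river: ρ → (-11,14,7)
river: ρ → (7,14,-11)
river: ρ → (-11,8,10)
river: ρ → (10,12,-9)
river: ρ → (-9,6,13)
river: ρ → (13,20,-2)
river: ρ → (-2,20,13)
closes: descent 1, river 10
min |a| on river = 2

2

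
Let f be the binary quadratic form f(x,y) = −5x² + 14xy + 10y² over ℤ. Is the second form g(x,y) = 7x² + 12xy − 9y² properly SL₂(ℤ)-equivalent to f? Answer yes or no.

D₁ = 396, D₂ = 396
river cycle of f (length 4): (10, 6, -9), (-9, 12, 7), (7, 16, -5), (-5, 14, 10)
river cycle of g (length 4): (-9, 6, 10), (10, 14, -5), (-5, 16, 7), (7, 12, -9)
cycles differ ⇒ inequivalent

no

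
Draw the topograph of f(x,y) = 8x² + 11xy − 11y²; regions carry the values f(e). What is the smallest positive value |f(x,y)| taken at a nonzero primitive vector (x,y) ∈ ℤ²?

river: ρ → (-11,11,8)
river: ρ → (8,21,-1)
river: ρ → (-1,21,8)
river: ρ → (8,11,-11)
closes: descent 0, river 4
min |a| on river = 1

1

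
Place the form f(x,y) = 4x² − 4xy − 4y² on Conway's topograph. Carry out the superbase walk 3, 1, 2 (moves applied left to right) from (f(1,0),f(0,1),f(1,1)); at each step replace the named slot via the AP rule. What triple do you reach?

start (4,-4,-4) = (f(1,0),f(0,1),f(1,1))
replace slot 3: 2·(4+(-4)) − (-4) = 4 → (4,-4,4)
replace slot 1: 2·((-4)+4) − 4 = -4 → (-4,-4,4)
replace slot 2: 2·((-4)+4) − (-4) = 4 → (-4,4,4)

-4,4,4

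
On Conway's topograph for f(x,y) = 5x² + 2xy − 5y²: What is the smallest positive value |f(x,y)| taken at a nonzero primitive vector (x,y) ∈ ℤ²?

river: ρ → (-5,8,2)
river: ρ → (2,8,-5)
river: ρ → (-5,2,5)
river: ρ → (5,8,-2)
river: ρ → (-2,8,5)
river: ρ → (5,2,-5)
closes: descent 0, river 6
min |a| on river = 2

2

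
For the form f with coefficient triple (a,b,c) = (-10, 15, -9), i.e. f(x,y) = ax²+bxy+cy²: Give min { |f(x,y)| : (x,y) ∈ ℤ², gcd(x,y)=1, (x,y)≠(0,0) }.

translate: b→5 (≡-15 mod 20), so (10,-15,9)→(10,5,4)
flip: (10,5,4)→(4,-5,10)
translate: b→3 (≡-5 mod 8), so (4,-5,10)→(4,3,9)
reduced (well bottom): (4,3,9) with a≤c, −a<b≤a
well minimum |f| = |-4| = 4 (negative-definite)

4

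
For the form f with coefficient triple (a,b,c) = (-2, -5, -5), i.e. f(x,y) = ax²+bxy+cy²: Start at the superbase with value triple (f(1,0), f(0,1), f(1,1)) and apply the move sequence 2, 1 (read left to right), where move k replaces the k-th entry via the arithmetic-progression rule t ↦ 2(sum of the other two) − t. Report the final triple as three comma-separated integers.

start (-2,-5,-12) = (f(1,0),f(0,1),f(1,1))
replace slot 2: 2·((-2)+(-12)) − (-5) = -23 → (-2,-23,-12)
replace slot 1: 2·((-23)+(-12)) − (-2) = -68 → (-68,-23,-12)

-68,-23,-12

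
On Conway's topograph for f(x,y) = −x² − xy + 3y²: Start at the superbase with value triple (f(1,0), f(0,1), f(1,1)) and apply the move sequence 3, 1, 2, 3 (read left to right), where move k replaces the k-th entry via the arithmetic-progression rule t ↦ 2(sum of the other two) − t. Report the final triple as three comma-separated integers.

start (-1,3,1) = (f(1,0),f(0,1),f(1,1))
replace slot 3: 2·((-1)+3) − 1 = 3 → (-1,3,3)
replace slot 1: 2·(3+3) − (-1) = 13 → (13,3,3)
replace slot 2: 2·(13+3) − 3 = 29 → (13,29,3)
replace slot 3: 2·(13+29) − 3 = 81 → (13,29,81)

13,29,81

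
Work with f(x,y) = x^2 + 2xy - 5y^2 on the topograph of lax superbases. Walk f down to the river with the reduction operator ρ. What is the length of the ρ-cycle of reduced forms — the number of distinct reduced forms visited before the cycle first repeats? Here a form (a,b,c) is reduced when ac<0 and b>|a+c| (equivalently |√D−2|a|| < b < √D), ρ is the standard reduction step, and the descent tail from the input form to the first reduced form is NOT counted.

D = 24, ⌊√D⌋ = 4
descent: ρ → (-5,-2,1)
descent: ρ → (1,4,-2)  [lands on river]
river: ρ → (-2,4,1)
ρ-cycle length = 2 (tail of 2 descent steps not counted)

2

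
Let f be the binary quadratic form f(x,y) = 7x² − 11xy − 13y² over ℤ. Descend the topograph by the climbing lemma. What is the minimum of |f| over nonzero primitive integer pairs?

descent: ρ → (-13,11,7)  [lands on river]
river: ρ → (7,17,-7)
river: ρ → (-7,11,13)
river: ρ → (13,15,-5)
river: ρ → (-5,15,13)
river: ρ → (13,11,-7)
river: ρ → (-7,17,7)
river: ρ → (7,11,-13)
river: ρ → (-13,15,5)
river: ρ → (5,15,-13)
closes: descent 1, river 10
min |a| on river = 5

5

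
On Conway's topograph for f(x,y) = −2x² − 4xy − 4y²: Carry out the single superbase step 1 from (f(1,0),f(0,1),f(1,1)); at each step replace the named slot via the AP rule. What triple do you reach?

start (-2,-4,-10) = (f(1,0),f(0,1),f(1,1))
replace slot 1: 2·((-4)+(-10)) − (-2) = -26 → (-26,-4,-10)

-26,-4,-10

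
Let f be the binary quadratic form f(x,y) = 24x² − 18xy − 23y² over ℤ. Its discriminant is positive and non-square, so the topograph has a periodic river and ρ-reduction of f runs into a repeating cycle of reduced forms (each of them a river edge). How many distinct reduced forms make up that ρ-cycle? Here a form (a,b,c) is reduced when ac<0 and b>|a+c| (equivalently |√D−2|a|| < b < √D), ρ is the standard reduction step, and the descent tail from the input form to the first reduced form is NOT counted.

D = 2532, ⌊√D⌋ = 50
descent: ρ → (-23,18,24)  [lands on river]
river: ρ → (24,30,-17)
river: ρ → (-17,38,16)
river: ρ → (16,26,-29)
river: ρ → (-29,32,13)
river: ρ → (13,46,-8)
river: ρ → (-8,50,1)
river: ρ → (1,50,-8)
river: ρ → (-8,46,13)
river: ρ → (13,32,-29)
river: ρ → (-29,26,16)
river: ρ → (16,38,-17)
river: ρ → (-17,30,24)
river: ρ → (24,18,-23)
river: ρ → (-23,28,19)
river: ρ → (19,48,-3)
river: ρ → (-3,48,19)
river: ρ → (19,28,-23)
ρ-cycle length = 18 (tail of 1 descent step not counted)

18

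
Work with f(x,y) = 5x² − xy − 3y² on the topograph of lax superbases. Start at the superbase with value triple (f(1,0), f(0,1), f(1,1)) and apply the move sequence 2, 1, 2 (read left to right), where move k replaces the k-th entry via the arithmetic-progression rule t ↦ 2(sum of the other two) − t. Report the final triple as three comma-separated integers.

start (5,-3,1) = (f(1,0),f(0,1),f(1,1))
replace slot 2: 2·(5+1) − (-3) = 15 → (5,15,1)
replace slot 1: 2·(15+1) − 5 = 27 → (27,15,1)
replace slot 2: 2·(27+1) − 15 = 41 → (27,41,1)

27,41,1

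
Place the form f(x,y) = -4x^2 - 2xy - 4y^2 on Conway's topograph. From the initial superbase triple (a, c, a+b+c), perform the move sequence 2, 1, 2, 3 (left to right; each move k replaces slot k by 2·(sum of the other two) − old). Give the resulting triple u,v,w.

start (-4,-4,-10) = (f(1,0),f(0,1),f(1,1))
replace slot 2: 2·((-4)+(-10)) − (-4) = -24 → (-4,-24,-10)
replace slot 1: 2·((-24)+(-10)) − (-4) = -64 → (-64,-24,-10)
replace slot 2: 2·((-64)+(-10)) − (-24) = -124 → (-64,-124,-10)
replace slot 3: 2·((-64)+(-124)) − (-10) = -366 → (-64,-124,-366)

-64,-124,-366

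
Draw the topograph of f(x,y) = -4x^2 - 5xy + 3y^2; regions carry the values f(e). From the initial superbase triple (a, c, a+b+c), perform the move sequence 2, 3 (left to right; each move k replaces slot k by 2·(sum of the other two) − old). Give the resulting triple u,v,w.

start (-4,3,-6) = (f(1,0),f(0,1),f(1,1))
replace slot 2: 2·((-4)+(-6)) − 3 = -23 → (-4,-23,-6)
replace slot 3: 2·((-4)+(-23)) − (-6) = -48 → (-4,-23,-48)

-4,-23,-48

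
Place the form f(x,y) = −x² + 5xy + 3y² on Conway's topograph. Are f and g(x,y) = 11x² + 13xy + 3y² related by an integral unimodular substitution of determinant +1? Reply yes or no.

D₁ = 37, D₂ = 37
river cycle of f (length 6): (3, 1, -3), (-3, 5, 1), (1, 5, -3), (-3, 1, 3), (3, 5, -1), (-1, 5, 3)
river cycle of g (length 6): (3, 5, -1), (-1, 5, 3), (3, 1, -3), (-3, 5, 1), (1, 5, -3), (-3, 1, 3)
cycles coincide ⇒ equivalent

yes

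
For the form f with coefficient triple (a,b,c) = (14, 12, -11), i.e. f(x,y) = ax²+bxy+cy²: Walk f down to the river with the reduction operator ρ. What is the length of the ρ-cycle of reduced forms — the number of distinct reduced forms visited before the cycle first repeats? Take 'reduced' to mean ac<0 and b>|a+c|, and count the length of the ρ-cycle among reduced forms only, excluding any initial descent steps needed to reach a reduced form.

D = 760, ⌊√D⌋ = 27
river: ρ → (-11,10,15)
river: ρ → (15,20,-6)
river: ρ → (-6,16,21)
river: ρ → (21,26,-1)
river: ρ → (-1,26,21)
river: ρ → (21,16,-6)
river: ρ → (-6,20,15)
river: ρ → (15,10,-11)
river: ρ → (-11,12,14)
river: ρ → (14,16,-9)
river: ρ → (-9,20,10)
river: ρ → (10,20,-9)
river: ρ → (-9,16,14)
river: ρ → (14,12,-11)
ρ-cycle length = 14 (tail of 0 descent steps not counted)

14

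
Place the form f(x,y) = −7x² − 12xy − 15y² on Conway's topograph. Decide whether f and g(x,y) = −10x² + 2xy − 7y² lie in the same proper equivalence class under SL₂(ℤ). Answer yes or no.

D₁ = -276, D₂ = -276
f is negative-definite; reduce −f:
−f: translate: b→-2 (≡12 mod 14), so (7,12,15)→(7,-2,10)
−f: reduced (well bottom): (7,-2,10) with a≤c, −a<b≤a
flip sign back: reduced form of f is (-7,2,-10)
g is negative-definite; reduce −g:
−g: flip: (10,-2,7)→(7,2,10)
−g: reduced (well bottom): (7,2,10) with a≤c, −a<b≤a
flip sign back: reduced form of g is (-7,-2,-10)
reduced forms (-7, 2, -10) vs (-7, -2, -10) ⇒ inequivalent

no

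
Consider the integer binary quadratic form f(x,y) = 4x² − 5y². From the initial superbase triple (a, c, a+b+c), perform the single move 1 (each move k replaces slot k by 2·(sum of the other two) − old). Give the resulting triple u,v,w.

start (4,-5,-1) = (f(1,0),f(0,1),f(1,1))
replace slot 1: 2·((-5)+(-1)) − 4 = -16 → (-16,-5,-1)

-16,-5,-1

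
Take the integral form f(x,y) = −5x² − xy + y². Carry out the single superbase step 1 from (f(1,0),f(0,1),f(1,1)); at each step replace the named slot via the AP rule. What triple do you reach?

start (-5,1,-5) = (f(1,0),f(0,1),f(1,1))
replace slot 1: 2·(1+(-5)) − (-5) = -3 → (-3,1,-5)

-3,1,-5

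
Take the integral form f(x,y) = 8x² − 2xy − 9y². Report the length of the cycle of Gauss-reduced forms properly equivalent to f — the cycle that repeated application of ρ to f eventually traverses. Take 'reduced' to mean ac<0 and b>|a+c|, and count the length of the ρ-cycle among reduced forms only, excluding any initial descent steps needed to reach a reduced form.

D = 292, ⌊√D⌋ = 17
descent: ρ → (-9,2,8)  [lands on river]
river: ρ → (8,14,-3)
river: ρ → (-3,16,3)
river: ρ → (3,14,-8)
river: ρ → (-8,2,9)
river: ρ → (9,16,-1)
river: ρ → (-1,16,9)
river: ρ → (9,2,-8)
river: ρ → (-8,14,3)
river: ρ → (3,16,-3)
river: ρ → (-3,14,8)
river: ρ → (8,2,-9)
river: ρ → (-9,16,1)
river: ρ → (1,16,-9)
ρ-cycle length = 14 (tail of 1 descent step not counted)

14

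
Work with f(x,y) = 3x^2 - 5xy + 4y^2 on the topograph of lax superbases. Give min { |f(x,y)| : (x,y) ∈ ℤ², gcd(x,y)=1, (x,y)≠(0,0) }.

translate: b→1 (≡-5 mod 6), so (3,-5,4)→(3,1,2)
flip: (3,1,2)→(2,-1,3)
reduced (well bottom): (2,-1,3) with a≤c, −a<b≤a
well minimum = a = 2

2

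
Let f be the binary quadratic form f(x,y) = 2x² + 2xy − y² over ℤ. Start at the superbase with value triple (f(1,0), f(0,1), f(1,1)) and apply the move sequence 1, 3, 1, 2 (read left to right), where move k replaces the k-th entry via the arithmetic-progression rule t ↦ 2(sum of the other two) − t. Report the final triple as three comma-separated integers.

start (2,-1,3) = (f(1,0),f(0,1),f(1,1))
replace slot 1: 2·((-1)+3) − 2 = 2 → (2,-1,3)
replace slot 3: 2·(2+(-1)) − 3 = -1 → (2,-1,-1)
replace slot 1: 2·((-1)+(-1)) − 2 = -6 → (-6,-1,-1)
replace slot 2: 2·((-6)+(-1)) − (-1) = -13 → (-6,-13,-1)

-6,-13,-1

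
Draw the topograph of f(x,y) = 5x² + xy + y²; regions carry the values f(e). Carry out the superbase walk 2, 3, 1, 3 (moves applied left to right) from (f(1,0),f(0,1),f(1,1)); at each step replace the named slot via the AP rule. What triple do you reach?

start (5,1,7) = (f(1,0),f(0,1),f(1,1))
replace slot 2: 2·(5+7) − 1 = 23 → (5,23,7)
replace slot 3: 2·(5+23) − 7 = 49 → (5,23,49)
replace slot 1: 2·(23+49) − 5 = 139 → (139,23,49)
replace slot 3: 2·(139+23) − 49 = 275 → (139,23,275)

139,23,275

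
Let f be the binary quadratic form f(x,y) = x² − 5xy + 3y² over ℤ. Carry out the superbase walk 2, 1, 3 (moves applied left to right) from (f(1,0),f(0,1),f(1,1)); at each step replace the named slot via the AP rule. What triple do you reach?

start (1,3,-1) = (f(1,0),f(0,1),f(1,1))
replace slot 2: 2·(1+(-1)) − 3 = -3 → (1,-3,-1)
replace slot 1: 2·((-3)+(-1)) − 1 = -9 → (-9,-3,-1)
replace slot 3: 2·((-9)+(-3)) − (-1) = -23 → (-9,-3,-23)

-9,-3,-23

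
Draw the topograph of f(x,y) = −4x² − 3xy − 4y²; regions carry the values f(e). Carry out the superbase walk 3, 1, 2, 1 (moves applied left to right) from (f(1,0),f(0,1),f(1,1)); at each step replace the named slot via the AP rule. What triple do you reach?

start (-4,-4,-11) = (f(1,0),f(0,1),f(1,1))
replace slot 3: 2·((-4)+(-4)) − (-11) = -5 → (-4,-4,-5)
replace slot 1: 2·((-4)+(-5)) − (-4) = -14 → (-14,-4,-5)
replace slot 2: 2·((-14)+(-5)) − (-4) = -34 → (-14,-34,-5)
replace slot 1: 2·((-34)+(-5)) − (-14) = -64 → (-64,-34,-5)

-64,-34,-5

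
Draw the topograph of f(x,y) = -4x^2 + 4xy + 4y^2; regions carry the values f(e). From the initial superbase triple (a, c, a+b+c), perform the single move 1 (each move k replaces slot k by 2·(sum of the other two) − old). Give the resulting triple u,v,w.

start (-4,4,4) = (f(1,0),f(0,1),f(1,1))
replace slot 1: 2·(4+4) − (-4) = 20 → (20,4,4)

20,4,4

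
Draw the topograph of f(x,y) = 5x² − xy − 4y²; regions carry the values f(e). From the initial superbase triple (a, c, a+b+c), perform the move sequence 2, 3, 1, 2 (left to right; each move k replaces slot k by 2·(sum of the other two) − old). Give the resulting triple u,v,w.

start (5,-4,0) = (f(1,0),f(0,1),f(1,1))
replace slot 2: 2·(5+0) − (-4) = 14 → (5,14,0)
replace slot 3: 2·(5+14) − 0 = 38 → (5,14,38)
replace slot 1: 2·(14+38) − 5 = 99 → (99,14,38)
replace slot 2: 2·(99+38) − 14 = 260 → (99,260,38)

99,260,38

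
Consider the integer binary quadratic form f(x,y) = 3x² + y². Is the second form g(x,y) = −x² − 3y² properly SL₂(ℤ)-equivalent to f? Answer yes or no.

D₁ = -12, D₂ = -12
f: flip: (3,0,1)→(1,0,3)
f: reduced (well bottom): (1,0,3) with a≤c, −a<b≤a
g is negative-definite; reduce −g:
−g: reduced (well bottom): (1,0,3) with a≤c, −a<b≤a
flip sign back: reduced form of g is (-1,0,-3)
reduced forms (1, 0, 3) vs (-1, 0, -3) ⇒ inequivalent

no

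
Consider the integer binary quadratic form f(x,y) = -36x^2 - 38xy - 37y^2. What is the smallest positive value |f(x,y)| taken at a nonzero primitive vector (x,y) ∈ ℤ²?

translate: b→-34 (≡38 mod 72), so (36,38,37)→(36,-34,35)
flip: (36,-34,35)→(35,34,36)
reduced (well bottom): (35,34,36) with a≤c, −a<b≤a
well minimum |f| = |-35| = 35 (negative-definite)

35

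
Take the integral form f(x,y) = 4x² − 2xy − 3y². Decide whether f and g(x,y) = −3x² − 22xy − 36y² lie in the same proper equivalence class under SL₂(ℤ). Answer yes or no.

D₁ = 52, D₂ = 52
river cycle of f (length 10): (-3, 2, 4), (4, 6, -1), (-1, 6, 4), (4, 2, -3), (-3, 4, 3), (3, 2, -4), (-4, 6, 1), (1, 6, -4), (-4, 2, 3), (3, 4, -3)
river cycle of g (length 10): (-3, 2, 4), (4, 6, -1), (-1, 6, 4), (4, 2, -3), (-3, 4, 3), (3, 2, -4), (-4, 6, 1), (1, 6, -4), (-4, 2, 3), (3, 4, -3)
cycles coincide ⇒ equivalent

yes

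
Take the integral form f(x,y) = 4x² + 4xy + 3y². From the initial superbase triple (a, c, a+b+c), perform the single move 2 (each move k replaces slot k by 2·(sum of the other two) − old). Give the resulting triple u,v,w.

start (4,3,11) = (f(1,0),f(0,1),f(1,1))
replace slot 2: 2·(4+11) − 3 = 27 → (4,27,11)

4,27,11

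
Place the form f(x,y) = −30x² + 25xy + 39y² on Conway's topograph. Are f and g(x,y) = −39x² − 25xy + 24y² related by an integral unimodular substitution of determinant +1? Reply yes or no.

D₁ = 5305, D₂ = 4369
discriminants differ ⇒ not SL₂(ℤ)-equivalent

no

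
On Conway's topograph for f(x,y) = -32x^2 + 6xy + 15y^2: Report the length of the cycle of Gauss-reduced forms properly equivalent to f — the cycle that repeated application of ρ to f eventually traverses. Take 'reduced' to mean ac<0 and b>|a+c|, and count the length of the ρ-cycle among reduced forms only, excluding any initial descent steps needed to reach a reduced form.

D = 1956, ⌊√D⌋ = 44
descent: ρ → (15,24,-23)  [lands on river]
river: ρ → (-23,22,16)
river: ρ → (16,42,-3)
river: ρ → (-3,42,16)
river: ρ → (16,22,-23)
river: ρ → (-23,24,15)
river: ρ → (15,36,-11)
river: ρ → (-11,30,24)
river: ρ → (24,18,-17)
river: ρ → (-17,16,25)
river: ρ → (25,34,-8)
river: ρ → (-8,30,33)
river: ρ → (33,36,-5)
river: ρ → (-5,44,1)
river: ρ → (1,44,-5)
river: ρ → (-5,36,33)
river: ρ → (33,30,-8)
river: ρ → (-8,34,25)
river: ρ → (25,16,-17)
river: ρ → (-17,18,24)
river: ρ → (24,30,-11)
river: ρ → (-11,36,15)
ρ-cycle length = 22 (tail of 1 descent step not counted)

22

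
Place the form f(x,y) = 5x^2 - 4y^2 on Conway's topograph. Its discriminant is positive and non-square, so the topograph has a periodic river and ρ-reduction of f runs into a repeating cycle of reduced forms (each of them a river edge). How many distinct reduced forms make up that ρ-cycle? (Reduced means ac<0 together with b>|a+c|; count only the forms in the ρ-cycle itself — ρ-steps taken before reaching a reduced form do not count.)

D = 80, ⌊√D⌋ = 8
descent: ρ → (-4,8,1)  [lands on river]
river: ρ → (1,8,-4)
ρ-cycle length = 2 (tail of 1 descent step not counted)

2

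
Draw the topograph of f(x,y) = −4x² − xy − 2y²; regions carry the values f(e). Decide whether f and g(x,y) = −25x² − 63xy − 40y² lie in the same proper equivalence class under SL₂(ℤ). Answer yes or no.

D₁ = -31, D₂ = -31
f is negative-definite; reduce −f:
−f: flip: (4,1,2)→(2,-1,4)
−f: reduced (well bottom): (2,-1,4) with a≤c, −a<b≤a
flip sign back: reduced form of f is (-2,1,-4)
g is negative-definite; reduce −g:
−g: translate: b→13 (≡63 mod 50), so (25,63,40)→(25,13,2)
−g: flip: (25,13,2)→(2,-13,25)
−g: translate: b→-1 (≡-13 mod 4), so (2,-13,25)→(2,-1,4)
−g: reduced (well bottom): (2,-1,4) with a≤c, −a<b≤a
flip sign back: reduced form of g is (-2,1,-4)
reduced forms (-2, 1, -4) vs (-2, 1, -4) ⇒ equivalent

yes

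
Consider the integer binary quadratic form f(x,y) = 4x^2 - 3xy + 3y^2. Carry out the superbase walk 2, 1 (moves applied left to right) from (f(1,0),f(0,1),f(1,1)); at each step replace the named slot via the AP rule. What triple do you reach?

start (4,3,4) = (f(1,0),f(0,1),f(1,1))
replace slot 2: 2·(4+4) − 3 = 13 → (4,13,4)
replace slot 1: 2·(13+4) − 4 = 30 → (30,13,4)

30,13,4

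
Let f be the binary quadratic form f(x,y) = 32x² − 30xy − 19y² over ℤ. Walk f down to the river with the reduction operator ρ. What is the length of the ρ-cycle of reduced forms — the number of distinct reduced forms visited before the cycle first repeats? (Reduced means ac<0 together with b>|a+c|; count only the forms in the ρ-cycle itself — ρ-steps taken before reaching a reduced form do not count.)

D = 3332, ⌊√D⌋ = 57
descent: ρ → (-19,30,32)  [lands on river]
river: ρ → (32,34,-17)
river: ρ → (-17,34,32)
river: ρ → (32,30,-19)
river: ρ → (-19,46,16)
river: ρ → (16,50,-13)
river: ρ → (-13,54,8)
river: ρ → (8,42,-49)
river: ρ → (-49,56,1)
river: ρ → (1,56,-49)
river: ρ → (-49,42,8)
river: ρ → (8,54,-13)
river: ρ → (-13,50,16)
river: ρ → (16,46,-19)
ρ-cycle length = 14 (tail of 1 descent step not counted)

14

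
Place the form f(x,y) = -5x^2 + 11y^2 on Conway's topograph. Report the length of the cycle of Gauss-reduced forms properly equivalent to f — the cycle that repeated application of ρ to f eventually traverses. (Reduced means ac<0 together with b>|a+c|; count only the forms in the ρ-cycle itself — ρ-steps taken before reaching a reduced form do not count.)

D = 220, ⌊√D⌋ = 14
descent: ρ → (11,0,-5)
descent: ρ → (-5,10,6)  [lands on river]
river: ρ → (6,14,-1)
river: ρ → (-1,14,6)
river: ρ → (6,10,-5)
ρ-cycle length = 4 (tail of 2 descent steps not counted)

4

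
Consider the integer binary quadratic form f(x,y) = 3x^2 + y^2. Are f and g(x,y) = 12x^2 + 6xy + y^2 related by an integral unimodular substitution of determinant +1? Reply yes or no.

D₁ = -12, D₂ = -12
f: flip: (3,0,1)→(1,0,3)
f: reduced (well bottom): (1,0,3) with a≤c, −a<b≤a
g: flip: (12,6,1)→(1,-6,12)
g: translate: b→0 (≡-6 mod 2), so (1,-6,12)→(1,0,3)
g: reduced (well bottom): (1,0,3) with a≤c, −a<b≤a
reduced forms (1, 0, 3) vs (1, 0, 3) ⇒ equivalent

yes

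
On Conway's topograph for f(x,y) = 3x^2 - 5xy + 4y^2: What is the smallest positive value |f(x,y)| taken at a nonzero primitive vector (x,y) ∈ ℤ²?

translate: b→1 (≡-5 mod 6), so (3,-5,4)→(3,1,2)
flip: (3,1,2)→(2,-1,3)
reduced (well bottom): (2,-1,3) with a≤c, −a<b≤a
well minimum = a = 2

2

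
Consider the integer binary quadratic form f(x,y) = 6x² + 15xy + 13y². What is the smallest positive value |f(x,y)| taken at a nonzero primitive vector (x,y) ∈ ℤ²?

translate: b→3 (≡15 mod 12), so (6,15,13)→(6,3,4)
flip: (6,3,4)→(4,-3,6)
reduced (well bottom): (4,-3,6) with a≤c, −a<b≤a
well minimum = a = 4

4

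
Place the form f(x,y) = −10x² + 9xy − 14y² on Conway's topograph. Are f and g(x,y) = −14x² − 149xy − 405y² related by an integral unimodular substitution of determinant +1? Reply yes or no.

D₁ = -479, D₂ = -479
f is negative-definite; reduce −f:
−f: reduced (well bottom): (10,-9,14) with a≤c, −a<b≤a
flip sign back: reduced form of f is (-10,9,-14)
g is negative-definite; reduce −g:
−g: translate: b→9 (≡149 mod 28), so (14,149,405)→(14,9,10)
−g: flip: (14,9,10)→(10,-9,14)
−g: reduced (well bottom): (10,-9,14) with a≤c, −a<b≤a
flip sign back: reduced form of g is (-10,9,-14)
reduced forms (-10, 9, -14) vs (-10, 9, -14) ⇒ equivalent

yes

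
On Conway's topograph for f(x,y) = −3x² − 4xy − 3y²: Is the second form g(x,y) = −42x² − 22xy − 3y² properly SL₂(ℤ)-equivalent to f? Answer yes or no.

D₁ = -20, D₂ = -20
f is negative-definite; reduce −f:
−f: translate: b→-2 (≡4 mod 6), so (3,4,3)→(3,-2,2)
−f: flip: (3,-2,2)→(2,2,3)
−f: reduced (well bottom): (2,2,3) with a≤c, −a<b≤a
flip sign back: reduced form of f is (-2,-2,-3)
g is negative-definite; reduce −g:
−g: flip: (42,22,3)→(3,-22,42)
−g: translate: b→2 (≡-22 mod 6), so (3,-22,42)→(3,2,2)
−g: flip: (3,2,2)→(2,-2,3)
−g: translate: b→2 (≡-2 mod 4), so (2,-2,3)→(2,2,3)
−g: reduced (well bottom): (2,2,3) with a≤c, −a<b≤a
flip sign back: reduced form of g is (-2,-2,-3)
reduced forms (-2, -2, -3) vs (-2, -2, -3) ⇒ equivalent

yes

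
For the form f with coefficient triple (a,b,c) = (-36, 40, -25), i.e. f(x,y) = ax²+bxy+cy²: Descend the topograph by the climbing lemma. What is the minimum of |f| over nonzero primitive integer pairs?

translate: b→32 (≡-40 mod 72), so (36,-40,25)→(36,32,21)
flip: (36,32,21)→(21,-32,36)
translate: b→10 (≡-32 mod 42), so (21,-32,36)→(21,10,25)
reduced (well bottom): (21,10,25) with a≤c, −a<b≤a
well minimum |f| = |-21| = 21 (negative-definite)

21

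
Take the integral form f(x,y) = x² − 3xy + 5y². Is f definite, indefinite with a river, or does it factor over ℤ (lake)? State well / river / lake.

D = b²−4ac = (-3)² − 4·1·5 = -11
D < 0 ⇒ definite ⇒ every region one sign ⇒ single well

well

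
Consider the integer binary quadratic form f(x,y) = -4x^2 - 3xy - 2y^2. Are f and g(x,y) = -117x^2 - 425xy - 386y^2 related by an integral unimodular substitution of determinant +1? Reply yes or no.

D₁ = -23, D₂ = -23
f is negative-definite; reduce −f:
−f: flip: (4,3,2)→(2,-3,4)
−f: translate: b→1 (≡-3 mod 4), so (2,-3,4)→(2,1,3)
−f: reduced (well bottom): (2,1,3) with a≤c, −a<b≤a
flip sign back: reduced form of f is (-2,-1,-3)
g is negative-definite; reduce −g:
−g: translate: b→-43 (≡425 mod 234), so (117,425,386)→(117,-43,4)
−g: flip: (117,-43,4)→(4,43,117)
−g: translate: b→3 (≡43 mod 8), so (4,43,117)→(4,3,2)
−g: flip: (4,3,2)→(2,-3,4)
−g: translate: b→1 (≡-3 mod 4), so (2,-3,4)→(2,1,3)
−g: reduced (well bottom): (2,1,3) with a≤c, −a<b≤a
flip sign back: reduced form of g is (-2,-1,-3)
reduced forms (-2, -1, -3) vs (-2, -1, -3) ⇒ equivalent

yes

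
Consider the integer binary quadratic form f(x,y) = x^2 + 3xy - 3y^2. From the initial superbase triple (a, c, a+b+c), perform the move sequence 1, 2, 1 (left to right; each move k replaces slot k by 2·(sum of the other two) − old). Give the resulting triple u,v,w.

start (1,-3,1) = (f(1,0),f(0,1),f(1,1))
replace slot 1: 2·((-3)+1) − 1 = -5 → (-5,-3,1)
replace slot 2: 2·((-5)+1) − (-3) = -5 → (-5,-5,1)
replace slot 1: 2·((-5)+1) − (-5) = -3 → (-3,-5,1)

-3,-5,1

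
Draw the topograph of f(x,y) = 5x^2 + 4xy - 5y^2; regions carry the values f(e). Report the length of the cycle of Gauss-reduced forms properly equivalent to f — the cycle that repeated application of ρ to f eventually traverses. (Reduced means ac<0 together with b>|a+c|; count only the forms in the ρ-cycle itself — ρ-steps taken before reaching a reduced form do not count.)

D = 116, ⌊√D⌋ = 10
river: ρ → (-5,6,4)
river: ρ → (4,10,-1)
river: ρ → (-1,10,4)
river: ρ → (4,6,-5)
river: ρ → (-5,4,5)
river: ρ → (5,6,-4)
river: ρ → (-4,10,1)
river: ρ → (1,10,-4)
river: ρ → (-4,6,5)
river: ρ → (5,4,-5)
ρ-cycle length = 10 (tail of 0 descent steps not counted)

10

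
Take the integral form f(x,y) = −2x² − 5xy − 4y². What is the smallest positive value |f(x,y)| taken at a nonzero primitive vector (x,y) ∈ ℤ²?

translate: b→1 (≡5 mod 4), so (2,5,4)→(2,1,1)
flip: (2,1,1)→(1,-1,2)
translate: b→1 (≡-1 mod 2), so (1,-1,2)→(1,1,2)
reduced (well bottom): (1,1,2) with a≤c, −a<b≤a
well minimum |f| = |-1| = 1 (negative-definite)

1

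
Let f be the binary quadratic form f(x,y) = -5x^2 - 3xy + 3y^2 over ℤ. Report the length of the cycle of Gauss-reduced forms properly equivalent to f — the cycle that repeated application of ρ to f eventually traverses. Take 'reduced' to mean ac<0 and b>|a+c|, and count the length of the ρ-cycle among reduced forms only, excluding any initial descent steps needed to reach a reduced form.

D = 69, ⌊√D⌋ = 8
descent: ρ → (3,3,-5)  [lands on river]
river: ρ → (-5,7,1)
river: ρ → (1,7,-5)
river: ρ → (-5,3,3)
ρ-cycle length = 4 (tail of 1 descent step not counted)

4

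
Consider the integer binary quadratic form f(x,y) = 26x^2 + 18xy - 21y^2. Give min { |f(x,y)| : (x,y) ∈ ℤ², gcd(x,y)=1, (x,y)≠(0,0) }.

river: ρ → (-21,24,23)
river: ρ → (23,22,-22)
river: ρ → (-22,22,23)
river: ρ → (23,24,-21)
river: ρ → (-21,18,26)
river: ρ → (26,34,-13)
river: ρ → (-13,44,11)
river: ρ → (11,44,-13)
river: ρ → (-13,34,26)
river: ρ → (26,18,-21)
closes: descent 0, river 10
min |a| on river = 11

11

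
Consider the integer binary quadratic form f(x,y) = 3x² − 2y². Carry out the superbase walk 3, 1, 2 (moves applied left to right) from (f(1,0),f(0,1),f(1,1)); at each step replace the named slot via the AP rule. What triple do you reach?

start (3,-2,1) = (f(1,0),f(0,1),f(1,1))
replace slot 3: 2·(3+(-2)) − 1 = 1 → (3,-2,1)
replace slot 1: 2·((-2)+1) − 3 = -5 → (-5,-2,1)
replace slot 2: 2·((-5)+1) − (-2) = -6 → (-5,-6,1)

-5,-6,1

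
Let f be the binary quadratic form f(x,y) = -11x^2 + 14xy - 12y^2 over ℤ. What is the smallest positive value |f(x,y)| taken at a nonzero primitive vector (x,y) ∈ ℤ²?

translate: b→8 (≡-14 mod 22), so (11,-14,12)→(11,8,9)
flip: (11,8,9)→(9,-8,11)
reduced (well bottom): (9,-8,11) with a≤c, −a<b≤a
well minimum |f| = |-9| = 9 (negative-definite)

9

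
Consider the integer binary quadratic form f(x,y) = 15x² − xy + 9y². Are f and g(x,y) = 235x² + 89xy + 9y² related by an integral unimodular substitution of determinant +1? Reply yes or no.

D₁ = -539, D₂ = -539
f: flip: (15,-1,9)→(9,1,15)
f: reduced (well bottom): (9,1,15) with a≤c, −a<b≤a
g: flip: (235,89,9)→(9,-89,235)
g: translate: b→1 (≡-89 mod 18), so (9,-89,235)→(9,1,15)
g: reduced (well bottom): (9,1,15) with a≤c, −a<b≤a
reduced forms (9, 1, 15) vs (9, 1, 15) ⇒ equivalent

yes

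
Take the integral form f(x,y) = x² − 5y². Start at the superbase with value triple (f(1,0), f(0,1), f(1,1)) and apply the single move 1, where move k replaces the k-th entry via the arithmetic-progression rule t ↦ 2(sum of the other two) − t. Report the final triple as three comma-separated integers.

start (1,-5,-4) = (f(1,0),f(0,1),f(1,1))
replace slot 1: 2·((-5)+(-4)) − 1 = -19 → (-19,-5,-4)

-19,-5,-4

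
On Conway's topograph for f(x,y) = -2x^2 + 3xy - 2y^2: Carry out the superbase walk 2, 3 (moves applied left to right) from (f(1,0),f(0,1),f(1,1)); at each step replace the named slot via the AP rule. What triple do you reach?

start (-2,-2,-1) = (f(1,0),f(0,1),f(1,1))
replace slot 2: 2·((-2)+(-1)) − (-2) = -4 → (-2,-4,-1)
replace slot 3: 2·((-2)+(-4)) − (-1) = -11 → (-2,-4,-11)

-2,-4,-11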